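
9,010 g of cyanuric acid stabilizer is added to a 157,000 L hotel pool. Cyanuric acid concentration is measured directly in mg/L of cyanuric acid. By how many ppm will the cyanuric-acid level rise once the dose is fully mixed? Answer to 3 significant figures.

57.4 ppm

Rise: 9,010 g / 157,000 L × 1000 = 57.39 mg/L.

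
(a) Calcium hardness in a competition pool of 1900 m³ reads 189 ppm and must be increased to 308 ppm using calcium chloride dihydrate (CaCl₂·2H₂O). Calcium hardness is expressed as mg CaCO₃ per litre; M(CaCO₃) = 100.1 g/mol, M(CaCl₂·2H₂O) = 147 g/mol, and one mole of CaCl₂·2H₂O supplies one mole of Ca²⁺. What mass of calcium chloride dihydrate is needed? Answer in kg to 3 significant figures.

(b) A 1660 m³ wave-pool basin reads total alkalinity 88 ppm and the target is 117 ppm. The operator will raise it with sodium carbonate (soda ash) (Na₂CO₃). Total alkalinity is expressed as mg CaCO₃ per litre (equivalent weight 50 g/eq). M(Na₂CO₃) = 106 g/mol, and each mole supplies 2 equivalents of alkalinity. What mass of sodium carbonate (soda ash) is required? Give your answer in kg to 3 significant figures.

(a) Volume: 1900 m³ = 1,900,000 L.
(a) Hardness to add: (308 − 189) = 119 mg/L as CaCO₃ × 1,900,000 L = 226,100 g as CaCO₃.
(a) Moles of Ca²⁺ (1 mol Ca²⁺ ≡ 1 mol CaCO₃): 226,100 / 100.1 g/mol = 2259 mol.
(a) Mass of CaCl₂·2H₂O: 2259 × 147 = 332,000 g.

(b) Volume: 1660 m³ = 1,660,000 L.
(b) Alkalinity to add: (117 − 88) = 29 mg/L as CaCO₃ × 1,660,000 L = 48,140 g as CaCO₃.
(b) Equivalents: 48,140 g ÷ 50 g/eq = 962.8 eq.
(b) Each mole of Na₂CO₃ supplies 2 eq, so 962.8 / 2 = 481.4 mol.
(b) Mass: 481.4 mol × 106 g/mol = 51,030 g.

(a) 332 kg; (b) 51.0 kg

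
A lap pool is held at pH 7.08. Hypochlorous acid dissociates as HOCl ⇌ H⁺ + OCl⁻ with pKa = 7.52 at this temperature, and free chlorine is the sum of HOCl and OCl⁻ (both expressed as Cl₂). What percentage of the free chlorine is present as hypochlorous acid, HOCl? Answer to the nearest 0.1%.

[OCl⁻]/[HOCl] = 10^(pH − pKa) = 10^(7.08 − 7.52) = 10^-0.44 = 0.3631.
Fraction as HOCl = 1 / (1 + 0.3631) = 0.7336.

73.4%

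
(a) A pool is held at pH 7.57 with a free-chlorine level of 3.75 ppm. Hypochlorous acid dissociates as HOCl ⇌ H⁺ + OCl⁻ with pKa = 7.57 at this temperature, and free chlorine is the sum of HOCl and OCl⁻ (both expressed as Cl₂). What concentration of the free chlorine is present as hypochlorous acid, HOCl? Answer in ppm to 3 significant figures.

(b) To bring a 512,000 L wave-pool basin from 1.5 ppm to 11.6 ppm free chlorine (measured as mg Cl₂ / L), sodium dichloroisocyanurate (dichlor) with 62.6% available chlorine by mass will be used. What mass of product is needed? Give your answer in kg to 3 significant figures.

(a) 1.88 ppm; (b) 8.26 kg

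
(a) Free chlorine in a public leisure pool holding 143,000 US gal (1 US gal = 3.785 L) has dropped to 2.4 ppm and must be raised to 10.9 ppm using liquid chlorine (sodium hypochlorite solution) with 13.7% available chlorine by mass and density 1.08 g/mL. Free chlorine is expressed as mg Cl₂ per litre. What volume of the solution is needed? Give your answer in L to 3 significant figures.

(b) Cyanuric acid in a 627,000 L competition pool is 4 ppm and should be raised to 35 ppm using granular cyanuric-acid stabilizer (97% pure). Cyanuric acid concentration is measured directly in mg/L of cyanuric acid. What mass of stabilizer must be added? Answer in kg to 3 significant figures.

(a) 31.1 L; (b) 20.0 kg

(a) Volume: 143,000 US gal × 3.785 L/gal = 541,255 L.
(a) Chlorine deficit: 10.9 − 2.4 = 8.5 ppm = 8.5 mg/L as Cl₂.
(a) Cl₂ equivalent needed: 8.5 mg/L × 541,255 L = 4,601,000 mg = 4601 g.
(a) Product at 13.7% available chlorine: 4601 / 0.137 = 33,580 g.
(a) Volume at density 1.08 g/mL: 33,580 g ÷ 1.08 g/mL = 31,090 mL.

(b) CYA to add: (35 − 4) = 31 mg/L × 627,000 L = 19,440 g cyanuric acid.
(b) At 97% purity: 19,440 / 0.97 = 20,040 g product.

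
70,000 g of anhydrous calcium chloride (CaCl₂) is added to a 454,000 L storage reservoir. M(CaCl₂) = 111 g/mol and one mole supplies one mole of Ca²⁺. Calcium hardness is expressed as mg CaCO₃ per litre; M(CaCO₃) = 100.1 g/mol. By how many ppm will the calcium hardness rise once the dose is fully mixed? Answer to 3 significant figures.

Moles of Ca²⁺: 70,000 g ÷ 111 g/mol = 630.6 mol.
As CaCO₃: 630.6 mol × 100.1 g/mol = 63,130 g.
Rise: 63,130 g / 454,000 L × 1000 = 139 mg/L.

139 ppm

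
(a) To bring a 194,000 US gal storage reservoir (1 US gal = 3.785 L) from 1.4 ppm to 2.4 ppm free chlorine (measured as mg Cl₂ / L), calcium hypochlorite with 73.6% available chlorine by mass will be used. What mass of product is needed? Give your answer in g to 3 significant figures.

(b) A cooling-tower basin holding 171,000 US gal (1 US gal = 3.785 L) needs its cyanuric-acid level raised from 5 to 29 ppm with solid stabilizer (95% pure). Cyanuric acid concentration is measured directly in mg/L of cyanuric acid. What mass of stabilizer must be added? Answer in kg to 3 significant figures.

(a) Volume: 194,000 US gal × 3.785 L/gal = 734,290 L.
(a) Chlorine deficit: 2.4 − 1.4 = 1 ppm = 1 mg/L as Cl₂.
(a) Cl₂ equivalent needed: 1 mg/L × 734,290 L = 734,300 mg = 734.3 g.
(a) Product at 73.6% available chlorine: 734.3 / 0.736 = 997.7 g.

(b) Volume: 171,000 US gal × 3.785 L/gal = 647,235 L.
(b) CYA to add: (29 − 5) = 24 mg/L × 647,235 L = 15,530 g cyanuric acid.
(b) At 95% purity: 15,530 / 0.95 = 16,350 g product.

(a) 998 g; (b) 16.4 kg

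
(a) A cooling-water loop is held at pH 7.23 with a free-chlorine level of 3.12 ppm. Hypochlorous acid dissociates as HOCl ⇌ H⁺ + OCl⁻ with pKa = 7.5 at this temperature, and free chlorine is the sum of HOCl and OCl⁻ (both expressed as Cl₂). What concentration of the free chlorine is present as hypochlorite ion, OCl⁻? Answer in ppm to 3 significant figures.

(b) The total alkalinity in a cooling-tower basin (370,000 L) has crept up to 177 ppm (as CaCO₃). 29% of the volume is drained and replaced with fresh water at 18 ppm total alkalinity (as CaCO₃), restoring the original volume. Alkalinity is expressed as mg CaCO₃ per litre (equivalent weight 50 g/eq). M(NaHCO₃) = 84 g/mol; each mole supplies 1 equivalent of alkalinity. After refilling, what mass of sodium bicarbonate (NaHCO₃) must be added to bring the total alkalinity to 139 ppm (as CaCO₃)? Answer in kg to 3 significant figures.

(a) 1.09 ppm; (b) 5.04 kg

(a) [OCl⁻]/[HOCl] = 10^(pH − pKa) = 10^(7.23 − 7.5) = 10^-0.27 = 0.537.
(a) Fraction as HOCl = 1 / (1 + 0.537) = 0.6506.
(a) OCl⁻ = (1 − 0.6506) × 3.12 ppm = 1.09 ppm.

(b) After draining 29% and refilling: 177 × 0.71 + 18 × 0.29 = 130.89 ppm.
(b) Deficit to target: 139 − 130.89 = 8.11 mg/L.
(b) As CaCO₃: 8.11 mg/L × 370,000 L = 3001 g; ÷ 50 g/eq ÷ 1 = 60.01 mol NaHCO₃.
(b) Mass: 60.01 × 84 = 5041 g.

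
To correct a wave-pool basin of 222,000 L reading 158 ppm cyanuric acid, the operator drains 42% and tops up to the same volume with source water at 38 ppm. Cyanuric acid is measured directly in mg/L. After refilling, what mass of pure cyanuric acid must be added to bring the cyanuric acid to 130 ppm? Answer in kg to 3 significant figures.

4.97 kg

After draining 42% and refilling: 158 × 0.58 + 38 × 0.42 = 107.6 ppm.
Deficit to target: 130 − 107.6 = 22.4 mg/L.
Mass: 22.4 mg/L × 222,000 L = 4973 g cyanuric acid.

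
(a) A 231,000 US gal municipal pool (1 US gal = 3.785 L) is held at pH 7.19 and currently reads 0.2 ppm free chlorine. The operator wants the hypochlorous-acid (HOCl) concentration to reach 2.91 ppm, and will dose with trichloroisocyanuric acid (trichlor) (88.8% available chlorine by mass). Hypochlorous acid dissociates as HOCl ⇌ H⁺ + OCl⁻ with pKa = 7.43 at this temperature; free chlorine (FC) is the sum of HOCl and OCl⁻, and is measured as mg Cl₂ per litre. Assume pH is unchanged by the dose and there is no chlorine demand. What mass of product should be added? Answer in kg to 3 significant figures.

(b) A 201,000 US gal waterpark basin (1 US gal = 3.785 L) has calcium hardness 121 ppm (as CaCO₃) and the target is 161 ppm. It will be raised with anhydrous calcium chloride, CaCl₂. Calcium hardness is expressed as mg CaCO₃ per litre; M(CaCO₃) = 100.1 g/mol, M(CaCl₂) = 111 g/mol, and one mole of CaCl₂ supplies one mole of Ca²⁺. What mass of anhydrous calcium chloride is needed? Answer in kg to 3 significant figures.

(a) 4.32 kg; (b) 33.7 kg

(a) Volume: 231,000 US gal × 3.785 L/gal = 874,335 L.
(a) [OCl⁻]/[HOCl] = 10^(pH − pKa) = 10^(7.19 − 7.43) = 0.5754; fraction as HOCl = 1/(1 + 0.5754) = 0.6347.
(a) Free chlorine required for 2.91 ppm HOCl: 2.91 / 0.6347 = 4.585 ppm.
(a) FC to add: 4.585 − 0.2 = 4.385 mg/L as Cl₂.
(a) Cl₂ equivalent: 4.385 mg/L × 874,335 L = 3834 g.
(a) Product at 88.8% available Cl: 3834 / 0.888 = 4317 g.

(b) Volume: 201,000 US gal × 3.785 L/gal = 760,785 L.
(b) Hardness to add: (161 − 121) = 40 mg/L as CaCO₃ × 760,785 L = 30,430 g as CaCO₃.
(b) Moles of Ca²⁺ (1 mol Ca²⁺ ≡ 1 mol CaCO₃): 30,430 / 100.1 g/mol = 304 mol.
(b) Mass of CaCl₂: 304 × 111 = 33,750 g.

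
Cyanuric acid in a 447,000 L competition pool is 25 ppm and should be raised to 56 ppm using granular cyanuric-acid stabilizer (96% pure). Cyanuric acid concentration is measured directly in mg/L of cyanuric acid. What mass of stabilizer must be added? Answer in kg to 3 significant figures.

CYA to add: (56 − 25) = 31 mg/L × 447,000 L = 13,860 g cyanuric acid.
At 96% purity: 13,860 / 0.96 = 14,430 g product.

14.4 kg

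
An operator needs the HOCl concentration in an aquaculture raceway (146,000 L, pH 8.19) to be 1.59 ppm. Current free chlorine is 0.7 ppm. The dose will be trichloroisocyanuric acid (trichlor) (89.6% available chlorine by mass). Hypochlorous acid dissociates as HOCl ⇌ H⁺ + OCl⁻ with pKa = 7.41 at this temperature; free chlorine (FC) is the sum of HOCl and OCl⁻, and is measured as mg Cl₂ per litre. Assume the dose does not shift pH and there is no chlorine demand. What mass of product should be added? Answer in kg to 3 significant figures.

1.71 kg

[OCl⁻]/[HOCl] = 10^(pH − pKa) = 10^(8.19 − 7.41) = 6.026; fraction as HOCl = 1/(1 + 6.026) = 0.1423.
Free chlorine required for 1.59 ppm HOCl: 1.59 / 0.1423 = 11.17 ppm.
FC to add: 11.17 − 0.7 = 10.47 mg/L as Cl₂.
Cl₂ equivalent: 10.47 mg/L × 146,000 L = 1529 g.
Product at 89.6% available Cl: 1529 / 0.896 = 1706 g.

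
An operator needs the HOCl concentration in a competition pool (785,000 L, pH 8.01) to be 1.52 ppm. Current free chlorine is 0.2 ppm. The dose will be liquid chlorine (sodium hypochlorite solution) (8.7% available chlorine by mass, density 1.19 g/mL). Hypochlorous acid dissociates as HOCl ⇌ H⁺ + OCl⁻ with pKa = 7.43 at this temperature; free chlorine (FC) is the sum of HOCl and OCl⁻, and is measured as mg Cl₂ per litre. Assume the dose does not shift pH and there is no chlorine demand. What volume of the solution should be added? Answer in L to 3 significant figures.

53.8 L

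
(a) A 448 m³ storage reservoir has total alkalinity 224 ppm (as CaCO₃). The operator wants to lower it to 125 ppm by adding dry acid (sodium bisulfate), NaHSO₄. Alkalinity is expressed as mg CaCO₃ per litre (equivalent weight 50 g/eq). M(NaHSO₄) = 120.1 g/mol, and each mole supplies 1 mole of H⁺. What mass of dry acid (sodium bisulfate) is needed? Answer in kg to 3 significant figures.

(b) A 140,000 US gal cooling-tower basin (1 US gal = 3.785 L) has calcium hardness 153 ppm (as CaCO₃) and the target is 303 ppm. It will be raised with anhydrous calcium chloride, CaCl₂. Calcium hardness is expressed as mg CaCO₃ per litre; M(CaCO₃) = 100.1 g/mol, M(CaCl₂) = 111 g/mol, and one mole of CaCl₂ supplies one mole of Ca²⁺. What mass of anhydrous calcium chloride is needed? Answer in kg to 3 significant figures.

(a) 107 kg; (b) 88.1 kg

(a) Volume: 448 m³ = 448,000 L.
(a) Alkalinity to neutralize: (224 − 125) = 99 mg/L as CaCO₃ × 448,000 L = 44,350 g as CaCO₃.
(a) Equivalents of H⁺ required: 44,350 ÷ 50 g/eq = 887 eq = 887 mol NaHSO₄.
(a) Mass of NaHSO₄: 887 × 120.1 = 106,500 g.

(b) Volume: 140,000 US gal × 3.785 L/gal = 529,900 L.
(b) Hardness to add: (303 − 153) = 150 mg/L as CaCO₃ × 529,900 L = 79,480 g as CaCO₃.
(b) Moles of Ca²⁺ (1 mol Ca²⁺ ≡ 1 mol CaCO₃): 79,480 / 100.1 g/mol = 794.1 mol.
(b) Mass of CaCl₂: 794.1 × 111 = 88,140 g.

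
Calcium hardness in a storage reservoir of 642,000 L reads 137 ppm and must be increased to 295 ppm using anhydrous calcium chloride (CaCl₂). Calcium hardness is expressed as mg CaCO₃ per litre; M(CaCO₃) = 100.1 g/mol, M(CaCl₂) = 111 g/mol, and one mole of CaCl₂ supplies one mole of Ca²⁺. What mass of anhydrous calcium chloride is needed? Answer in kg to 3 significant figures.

112 kg

Hardness to add: (295 − 137) = 158 mg/L as CaCO₃ × 642,000 L = 101,400 g as CaCO₃.
Moles of Ca²⁺ (1 mol Ca²⁺ ≡ 1 mol CaCO₃): 101,400 / 100.1 g/mol = 1013 mol.
Mass of CaCl₂: 1013 × 111 = 112,500 g.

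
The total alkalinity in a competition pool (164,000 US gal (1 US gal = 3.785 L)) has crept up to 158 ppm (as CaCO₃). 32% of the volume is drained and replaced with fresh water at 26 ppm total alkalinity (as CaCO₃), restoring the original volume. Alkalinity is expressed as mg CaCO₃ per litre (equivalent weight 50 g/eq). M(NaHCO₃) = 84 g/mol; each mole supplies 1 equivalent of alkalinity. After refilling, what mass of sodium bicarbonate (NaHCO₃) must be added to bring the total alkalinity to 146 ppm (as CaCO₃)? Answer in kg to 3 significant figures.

Volume: 164,000 US gal × 3.785 L/gal = 620,740 L.
After draining 32% and refilling: 158 × 0.68 + 26 × 0.32 = 115.76 ppm.
Deficit to target: 146 − 115.76 = 30.24 mg/L.
As CaCO₃: 30.24 mg/L × 620,740 L = 18,770 g; ÷ 50 g/eq ÷ 1 = 375.4 mol NaHCO₃.
Mass: 375.4 × 84 = 31,540 g.

31.5 kg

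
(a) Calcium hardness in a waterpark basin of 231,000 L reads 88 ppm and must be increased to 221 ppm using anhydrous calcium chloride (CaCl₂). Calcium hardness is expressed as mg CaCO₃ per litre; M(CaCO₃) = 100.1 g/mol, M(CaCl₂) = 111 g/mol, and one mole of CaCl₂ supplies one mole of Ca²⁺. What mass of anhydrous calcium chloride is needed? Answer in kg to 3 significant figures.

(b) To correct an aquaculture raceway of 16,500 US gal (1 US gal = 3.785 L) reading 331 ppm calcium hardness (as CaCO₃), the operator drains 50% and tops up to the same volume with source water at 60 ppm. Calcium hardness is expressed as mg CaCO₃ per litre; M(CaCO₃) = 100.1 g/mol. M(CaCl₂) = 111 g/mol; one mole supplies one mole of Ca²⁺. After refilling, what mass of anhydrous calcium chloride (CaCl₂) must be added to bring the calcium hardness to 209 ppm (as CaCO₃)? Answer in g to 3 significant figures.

(a) 34.1 kg; (b) 935 g

(a) Hardness to add: (221 − 88) = 133 mg/L as CaCO₃ × 231,000 L = 30,720 g as CaCO₃.
(a) Moles of Ca²⁺ (1 mol Ca²⁺ ≡ 1 mol CaCO₃): 30,720 / 100.1 g/mol = 306.9 mol.
(a) Mass of CaCl₂: 306.9 × 111 = 34,070 g.

(b) Volume: 16,500 US gal × 3.785 L/gal = 62,452 L.
(b) After draining 50% and refilling: 331 × 0.50 + 60 × 0.50 = 195.5 ppm.
(b) Deficit to target: 209 − 195.5 = 13.5 mg/L.
(b) As CaCO₃: 13.5 mg/L × 62,452 L = 843.1 g; ÷ 100.1 = 8.423 mol Ca²⁺.
(b) Mass: 8.423 × 111 = 934.9 g.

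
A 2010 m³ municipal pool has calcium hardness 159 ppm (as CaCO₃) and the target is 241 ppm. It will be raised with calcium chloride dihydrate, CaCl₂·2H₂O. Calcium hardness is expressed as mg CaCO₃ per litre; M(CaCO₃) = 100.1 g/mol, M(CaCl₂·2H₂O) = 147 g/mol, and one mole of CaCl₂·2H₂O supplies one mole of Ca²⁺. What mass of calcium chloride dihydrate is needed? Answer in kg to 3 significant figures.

Volume: 2010 m³ = 2,010,000 L.
Hardness to add: (241 − 159) = 82 mg/L as CaCO₃ × 2,010,000 L = 164,800 g as CaCO₃.
Moles of Ca²⁺ (1 mol Ca²⁺ ≡ 1 mol CaCO₃): 164,800 / 100.1 g/mol = 1647 mol.
Mass of CaCl₂·2H₂O: 1647 × 147 = 242,000 g.

242 kg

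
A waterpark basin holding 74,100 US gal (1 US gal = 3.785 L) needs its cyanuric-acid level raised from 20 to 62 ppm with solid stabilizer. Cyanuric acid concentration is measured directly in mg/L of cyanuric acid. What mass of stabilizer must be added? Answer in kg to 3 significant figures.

Volume: 74,100 US gal × 3.785 L/gal = 280,468 L.
CYA to add: (62 − 20) = 42 mg/L × 280,468 L = 11,780 g cyanuric acid.

11.8 kg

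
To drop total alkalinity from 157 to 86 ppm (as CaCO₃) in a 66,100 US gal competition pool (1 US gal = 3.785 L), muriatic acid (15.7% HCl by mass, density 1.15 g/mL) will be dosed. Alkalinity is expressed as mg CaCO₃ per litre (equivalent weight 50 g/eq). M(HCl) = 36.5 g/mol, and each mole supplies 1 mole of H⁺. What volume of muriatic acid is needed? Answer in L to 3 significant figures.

71.8 L

Volume: 66,100 US gal × 3.785 L/gal = 250,188 L.
Alkalinity to neutralize: (157 − 86) = 71 mg/L as CaCO₃ × 250,188 L = 17,760 g as CaCO₃.
Equivalents of H⁺ required: 17,760 ÷ 50 g/eq = 355.3 eq = 355.3 mol HCl.
Mass of HCl: 355.3 × 36.5 = 12,970 g.
Mass of 15.7% solution: 12,970 / 0.157 = 82,590 g.
Volume: 82,590 g ÷ 1.15 g/mL = 71,820 mL.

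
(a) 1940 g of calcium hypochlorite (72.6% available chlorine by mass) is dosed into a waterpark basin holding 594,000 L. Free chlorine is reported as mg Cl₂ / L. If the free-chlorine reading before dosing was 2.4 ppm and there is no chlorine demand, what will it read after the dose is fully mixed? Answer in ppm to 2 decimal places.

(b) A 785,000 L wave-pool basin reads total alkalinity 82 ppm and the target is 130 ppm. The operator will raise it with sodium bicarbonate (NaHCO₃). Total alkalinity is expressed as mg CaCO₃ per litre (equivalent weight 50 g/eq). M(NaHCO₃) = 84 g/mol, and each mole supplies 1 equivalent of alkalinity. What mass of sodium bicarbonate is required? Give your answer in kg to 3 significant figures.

(a) 4.77 ppm; (b) 63.3 kg

(a) Available chlorine delivered: 1940 g × 0.726 = 1408 g as Cl₂.
(a) Concentration rise: 1408 g / 594,000 L = 2.371 mg/L = 2.37 ppm.
(a) Final FC: 2.4 + 2.37 = 4.77 ppm.

(b) Alkalinity to add: (130 − 82) = 48 mg/L as CaCO₃ × 785,000 L = 37,680 g as CaCO₃.
(b) Equivalents: 37,680 g ÷ 50 g/eq = 753.6 eq.
(b) NaHCO₃ supplies 1 eq per mole → 753.6 mol.
(b) Mass: 753.6 mol × 84 g/mol = 63,300 g.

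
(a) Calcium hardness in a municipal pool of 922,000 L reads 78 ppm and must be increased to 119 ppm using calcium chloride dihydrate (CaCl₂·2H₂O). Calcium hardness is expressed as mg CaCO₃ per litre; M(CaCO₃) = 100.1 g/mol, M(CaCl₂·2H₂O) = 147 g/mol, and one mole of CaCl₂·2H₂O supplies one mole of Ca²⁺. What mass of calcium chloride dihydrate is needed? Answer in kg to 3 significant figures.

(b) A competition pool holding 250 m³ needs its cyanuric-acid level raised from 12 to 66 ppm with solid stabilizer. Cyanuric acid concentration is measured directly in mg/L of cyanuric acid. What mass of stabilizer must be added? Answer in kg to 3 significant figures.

(a) Hardness to add: (119 − 78) = 41 mg/L as CaCO₃ × 922,000 L = 37,800 g as CaCO₃.
(a) Moles of Ca²⁺ (1 mol Ca²⁺ ≡ 1 mol CaCO₃): 37,800 / 100.1 g/mol = 377.6 mol.
(a) Mass of CaCl₂·2H₂O: 377.6 × 147 = 55,510 g.

(b) Volume: 250 m³ = 250,000 L.
(b) CYA to add: (66 − 12) = 54 mg/L × 250,000 L = 13,500 g cyanuric acid.

(a) 55.5 kg; (b) 13.5 kg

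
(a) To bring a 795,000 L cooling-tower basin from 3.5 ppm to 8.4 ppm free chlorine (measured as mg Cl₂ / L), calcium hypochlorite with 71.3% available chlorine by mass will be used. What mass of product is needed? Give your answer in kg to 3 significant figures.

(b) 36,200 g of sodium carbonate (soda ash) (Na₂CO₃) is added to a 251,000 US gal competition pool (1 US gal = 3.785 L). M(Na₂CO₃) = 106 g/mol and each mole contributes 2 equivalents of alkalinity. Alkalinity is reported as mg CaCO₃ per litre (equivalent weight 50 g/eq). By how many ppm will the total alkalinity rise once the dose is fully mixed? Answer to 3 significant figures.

(a) Chlorine deficit: 8.4 − 3.5 = 4.9 ppm = 4.9 mg/L as Cl₂.
(a) Cl₂ equivalent needed: 4.9 mg/L × 795,000 L = 3,896,000 mg = 3896 g.
(a) Product at 71.3% available chlorine: 3896 / 0.713 = 5464 g.

(b) Volume: 251,000 US gal × 3.785 L/gal = 950,035 L.
(b) Moles of Na₂CO₃: 36,200 g ÷ 106 g/mol = 341.5 mol → 683 eq of alkalinity.
(b) As CaCO₃: 683 eq × 50 g/eq = 34,150 g.
(b) Rise: 34,150 g / 950,035 L × 1000 = 35.95 mg/L.

(a) 5.46 kg; (b) 35.9 ppm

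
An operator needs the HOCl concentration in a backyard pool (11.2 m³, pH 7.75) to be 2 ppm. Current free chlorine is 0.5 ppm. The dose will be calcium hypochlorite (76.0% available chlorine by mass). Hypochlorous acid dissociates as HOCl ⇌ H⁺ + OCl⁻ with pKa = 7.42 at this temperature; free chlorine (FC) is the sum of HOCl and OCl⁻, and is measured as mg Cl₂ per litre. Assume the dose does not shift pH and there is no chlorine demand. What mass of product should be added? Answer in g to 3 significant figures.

Volume: 11.2 m³ = 11,200 L.
[OCl⁻]/[HOCl] = 10^(pH − pKa) = 10^(7.75 − 7.42) = 2.138; fraction as HOCl = 1/(1 + 2.138) = 0.3187.
Free chlorine required for 2 ppm HOCl: 2 / 0.3187 = 6.276 ppm.
FC to add: 6.276 − 0.5 = 5.776 mg/L as Cl₂.
Cl₂ equivalent: 5.776 mg/L × 11,200 L = 64.69 g.
Product at 76.0% available Cl: 64.69 / 0.76 = 85.12 g.

85.1 g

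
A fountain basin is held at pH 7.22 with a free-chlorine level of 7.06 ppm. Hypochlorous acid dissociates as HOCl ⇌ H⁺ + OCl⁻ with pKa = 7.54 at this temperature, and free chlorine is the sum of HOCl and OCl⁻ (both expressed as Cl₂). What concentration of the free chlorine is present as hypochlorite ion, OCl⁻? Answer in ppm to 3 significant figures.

[OCl⁻]/[HOCl] = 10^(pH − pKa) = 10^(7.22 − 7.54) = 10^-0.32 = 0.4786.
Fraction as HOCl = 1 / (1 + 0.4786) = 0.6763.
OCl⁻ = (1 − 0.6763) × 7.06 ppm = 2.285 ppm.

2.29 ppm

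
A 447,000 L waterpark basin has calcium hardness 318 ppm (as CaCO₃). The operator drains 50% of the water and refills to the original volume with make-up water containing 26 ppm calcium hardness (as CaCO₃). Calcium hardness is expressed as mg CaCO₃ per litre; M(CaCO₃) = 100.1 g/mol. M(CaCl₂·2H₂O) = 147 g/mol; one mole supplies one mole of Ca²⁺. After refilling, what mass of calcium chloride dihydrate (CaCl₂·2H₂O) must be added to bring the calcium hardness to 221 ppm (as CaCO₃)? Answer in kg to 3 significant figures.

32.2 kg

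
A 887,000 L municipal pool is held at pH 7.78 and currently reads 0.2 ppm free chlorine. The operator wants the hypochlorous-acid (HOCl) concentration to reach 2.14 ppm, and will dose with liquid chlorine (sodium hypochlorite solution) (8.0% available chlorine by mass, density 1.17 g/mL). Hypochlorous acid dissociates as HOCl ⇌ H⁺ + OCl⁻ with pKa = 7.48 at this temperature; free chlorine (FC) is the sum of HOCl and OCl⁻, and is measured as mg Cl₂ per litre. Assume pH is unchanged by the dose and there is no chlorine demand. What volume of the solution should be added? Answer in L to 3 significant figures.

58.8 L

[OCl⁻]/[HOCl] = 10^(pH − pKa) = 10^(7.78 − 7.48) = 1.995; fraction as HOCl = 1/(1 + 1.995) = 0.3339.
Free chlorine required for 2.14 ppm HOCl: 2.14 / 0.3339 = 6.41 ppm.
FC to add: 6.41 − 0.2 = 6.21 mg/L as Cl₂.
Cl₂ equivalent: 6.21 mg/L × 887,000 L = 5508 g.
Product at 8.0% available Cl: 5508 / 0.08 = 68,850 g.
Volume: 68,850 g ÷ 1.17 g/mL = 58,850 mL.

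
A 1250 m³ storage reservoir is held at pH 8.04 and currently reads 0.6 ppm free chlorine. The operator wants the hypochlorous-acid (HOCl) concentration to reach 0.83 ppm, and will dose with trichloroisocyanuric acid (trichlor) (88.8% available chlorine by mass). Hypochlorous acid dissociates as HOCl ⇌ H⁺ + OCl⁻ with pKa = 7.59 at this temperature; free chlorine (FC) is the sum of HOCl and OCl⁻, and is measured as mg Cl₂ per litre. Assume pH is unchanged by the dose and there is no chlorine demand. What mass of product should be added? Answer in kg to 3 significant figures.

Volume: 1250 m³ = 1,250,000 L.
[OCl⁻]/[HOCl] = 10^(pH − pKa) = 10^(8.04 − 7.59) = 2.818; fraction as HOCl = 1/(1 + 2.818) = 0.2619.
Free chlorine required for 0.83 ppm HOCl: 0.83 / 0.2619 = 3.169 ppm.
FC to add: 3.169 − 0.6 = 2.569 mg/L as Cl₂.
Cl₂ equivalent: 2.569 mg/L × 1,250,000 L = 3212 g.
Product at 88.8% available Cl: 3212 / 0.888 = 3617 g.

3.62 kg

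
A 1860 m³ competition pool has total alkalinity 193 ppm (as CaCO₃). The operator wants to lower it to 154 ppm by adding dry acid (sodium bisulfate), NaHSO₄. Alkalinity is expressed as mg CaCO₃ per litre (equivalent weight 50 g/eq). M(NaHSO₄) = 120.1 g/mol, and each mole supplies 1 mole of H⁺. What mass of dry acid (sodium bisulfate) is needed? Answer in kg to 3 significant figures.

Volume: 1860 m³ = 1,860,000 L.
Alkalinity to neutralize: (193 − 154) = 39 mg/L as CaCO₃ × 1,860,000 L = 72,540 g as CaCO₃.
Equivalents of H⁺ required: 72,540 ÷ 50 g/eq = 1451 eq = 1451 mol NaHSO₄.
Mass of NaHSO₄: 1451 × 120.1 = 174,200 g.

174 kg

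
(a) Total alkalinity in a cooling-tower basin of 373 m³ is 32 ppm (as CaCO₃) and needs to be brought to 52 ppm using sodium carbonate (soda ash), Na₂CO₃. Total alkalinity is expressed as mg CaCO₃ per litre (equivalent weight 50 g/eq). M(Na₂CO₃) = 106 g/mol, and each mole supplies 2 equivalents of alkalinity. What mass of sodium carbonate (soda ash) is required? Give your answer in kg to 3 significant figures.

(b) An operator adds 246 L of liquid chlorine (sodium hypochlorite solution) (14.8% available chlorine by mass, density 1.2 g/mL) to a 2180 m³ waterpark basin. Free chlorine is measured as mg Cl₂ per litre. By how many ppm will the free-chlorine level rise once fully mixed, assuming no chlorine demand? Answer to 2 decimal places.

(a) 7.91 kg; (b) 20.04 ppm

(a) Volume: 373 m³ = 373,000 L.
(a) Alkalinity to add: (52 − 32) = 20 mg/L as CaCO₃ × 373,000 L = 7460 g as CaCO₃.
(a) Equivalents: 7460 g ÷ 50 g/eq = 149.2 eq.
(a) Each mole of Na₂CO₃ supplies 2 eq, so 149.2 / 2 = 74.6 mol.
(a) Mass: 74.6 mol × 106 g/mol = 7908 g.

(b) Volume: 2180 m³ = 2,180,000 L.
(b) Mass of solution: 246 L × 1000 mL/L × 1.2 g/mL = 295,200 g.
(b) Available chlorine delivered: 295,200 g × 0.148 = 43,690 g as Cl₂.
(b) Concentration rise: 43,690 g / 2,180,000 L = 20.04 mg/L = 20.04 ppm.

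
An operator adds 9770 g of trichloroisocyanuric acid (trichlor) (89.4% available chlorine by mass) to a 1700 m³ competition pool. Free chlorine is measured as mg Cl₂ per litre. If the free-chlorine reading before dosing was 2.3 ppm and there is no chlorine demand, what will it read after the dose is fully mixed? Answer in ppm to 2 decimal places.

Volume: 1700 m³ = 1,700,000 L.
Available chlorine delivered: 9770 g × 0.894 = 8734 g as Cl₂.
Concentration rise: 8734 g / 1,700,000 L = 5.138 mg/L = 5.14 ppm.
Final FC: 2.3 + 5.14 = 7.44 ppm.

7.44 ppm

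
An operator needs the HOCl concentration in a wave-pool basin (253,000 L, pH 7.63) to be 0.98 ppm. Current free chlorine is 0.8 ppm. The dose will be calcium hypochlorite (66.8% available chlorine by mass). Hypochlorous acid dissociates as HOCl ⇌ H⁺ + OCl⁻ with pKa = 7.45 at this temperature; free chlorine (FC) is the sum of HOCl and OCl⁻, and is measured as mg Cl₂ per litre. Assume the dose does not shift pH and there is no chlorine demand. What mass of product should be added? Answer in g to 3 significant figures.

[OCl⁻]/[HOCl] = 10^(pH − pKa) = 10^(7.63 − 7.45) = 1.514; fraction as HOCl = 1/(1 + 1.514) = 0.3978.
Free chlorine required for 0.98 ppm HOCl: 0.98 / 0.3978 = 2.463 ppm.
FC to add: 2.463 − 0.8 = 1.663 mg/L as Cl₂.
Cl₂ equivalent: 1.663 mg/L × 253,000 L = 420.8 g.
Product at 66.8% available Cl: 420.8 / 0.668 = 630 g.

630 g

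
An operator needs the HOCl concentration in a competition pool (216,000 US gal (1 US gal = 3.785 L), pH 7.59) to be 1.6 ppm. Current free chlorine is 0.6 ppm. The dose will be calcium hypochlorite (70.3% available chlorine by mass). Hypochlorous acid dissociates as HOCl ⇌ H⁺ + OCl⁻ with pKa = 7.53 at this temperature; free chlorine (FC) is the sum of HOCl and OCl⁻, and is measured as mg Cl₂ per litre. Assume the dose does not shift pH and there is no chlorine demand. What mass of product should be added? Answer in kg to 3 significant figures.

Volume: 216,000 US gal × 3.785 L/gal = 817,560 L.
[OCl⁻]/[HOCl] = 10^(pH − pKa) = 10^(7.59 − 7.53) = 1.148; fraction as HOCl = 1/(1 + 1.148) = 0.4655.
Free chlorine required for 1.6 ppm HOCl: 1.6 / 0.4655 = 3.437 ppm.
FC to add: 3.437 − 0.6 = 2.837 mg/L as Cl₂.
Cl₂ equivalent: 2.837 mg/L × 817,560 L = 2319 g.
Product at 70.3% available Cl: 2319 / 0.703 = 3299 g.

3.30 kg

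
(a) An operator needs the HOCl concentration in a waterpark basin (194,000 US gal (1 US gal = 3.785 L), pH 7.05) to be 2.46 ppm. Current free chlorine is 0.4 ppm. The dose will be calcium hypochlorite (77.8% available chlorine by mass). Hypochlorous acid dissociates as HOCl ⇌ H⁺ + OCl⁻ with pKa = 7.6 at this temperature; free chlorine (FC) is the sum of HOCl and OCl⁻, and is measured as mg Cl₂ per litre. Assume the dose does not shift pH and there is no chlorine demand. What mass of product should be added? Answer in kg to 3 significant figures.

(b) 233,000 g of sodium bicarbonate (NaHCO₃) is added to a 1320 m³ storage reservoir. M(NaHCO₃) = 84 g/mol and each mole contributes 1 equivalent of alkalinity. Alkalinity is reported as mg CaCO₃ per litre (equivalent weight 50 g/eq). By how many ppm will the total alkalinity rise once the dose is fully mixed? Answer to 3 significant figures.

(a) Volume: 194,000 US gal × 3.785 L/gal = 734,290 L.
(a) [OCl⁻]/[HOCl] = 10^(pH − pKa) = 10^(7.05 − 7.6) = 0.2818; fraction as HOCl = 1/(1 + 0.2818) = 0.7801.
(a) Free chlorine required for 2.46 ppm HOCl: 2.46 / 0.7801 = 3.153 ppm.
(a) FC to add: 3.153 − 0.4 = 2.753 mg/L as Cl₂.
(a) Cl₂ equivalent: 2.753 mg/L × 734,290 L = 2022 g.
(a) Product at 77.8% available Cl: 2022 / 0.778 = 2599 g.

(b) Volume: 1320 m³ = 1,320,000 L.
(b) Moles of NaHCO₃: 233,000 g ÷ 84 g/mol = 2774 mol → 2774 eq of alkalinity.
(b) As CaCO₃: 2774 eq × 50 g/eq = 138,700 g.
(b) Rise: 138,700 g / 1,320,000 L × 1000 = 105.1 mg/L.

(a) 2.60 kg; (b) 105 ppm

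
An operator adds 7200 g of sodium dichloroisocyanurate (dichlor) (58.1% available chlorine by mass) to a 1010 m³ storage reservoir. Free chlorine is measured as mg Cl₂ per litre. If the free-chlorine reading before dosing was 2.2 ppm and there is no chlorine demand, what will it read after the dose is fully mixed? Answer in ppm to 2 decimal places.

6.34 ppm

Volume: 1010 m³ = 1,010,000 L.
Available chlorine delivered: 7200 g × 0.581 = 4183 g as Cl₂.
Concentration rise: 4183 g / 1,010,000 L = 4.142 mg/L = 4.14 ppm.
Final FC: 2.2 + 4.14 = 6.34 ppm.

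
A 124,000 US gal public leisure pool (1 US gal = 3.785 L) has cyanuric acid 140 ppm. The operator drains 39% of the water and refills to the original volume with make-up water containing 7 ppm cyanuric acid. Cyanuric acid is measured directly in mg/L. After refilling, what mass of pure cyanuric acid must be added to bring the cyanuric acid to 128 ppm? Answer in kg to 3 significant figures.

18.7 kg

Volume: 124,000 US gal × 3.785 L/gal = 469,340 L.
After draining 39% and refilling: 140 × 0.61 + 7 × 0.39 = 88.13 ppm.
Deficit to target: 128 − 88.13 = 39.87 mg/L.
Mass: 39.87 mg/L × 469,340 L = 18,710 g cyanuric acid.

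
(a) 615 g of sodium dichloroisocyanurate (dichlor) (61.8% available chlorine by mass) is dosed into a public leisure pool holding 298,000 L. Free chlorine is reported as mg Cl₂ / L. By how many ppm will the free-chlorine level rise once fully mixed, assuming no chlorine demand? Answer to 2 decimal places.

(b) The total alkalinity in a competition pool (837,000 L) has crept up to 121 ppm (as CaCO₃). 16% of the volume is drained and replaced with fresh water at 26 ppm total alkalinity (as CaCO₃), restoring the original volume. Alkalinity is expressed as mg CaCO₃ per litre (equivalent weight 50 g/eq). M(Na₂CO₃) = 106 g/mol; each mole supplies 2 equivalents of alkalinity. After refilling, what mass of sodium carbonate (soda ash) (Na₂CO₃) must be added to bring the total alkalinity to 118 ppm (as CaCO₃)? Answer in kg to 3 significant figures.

(a) Available chlorine delivered: 615 g × 0.618 = 380.1 g as Cl₂.
(a) Concentration rise: 380.1 g / 298,000 L = 1.275 mg/L = 1.28 ppm.

(b) After draining 16% and refilling: 121 × 0.84 + 26 × 0.16 = 105.8 ppm.
(b) Deficit to target: 118 − 105.8 = 12.2 mg/L.
(b) As CaCO₃: 12.2 mg/L × 837,000 L = 10,210 g; ÷ 50 g/eq ÷ 2 = 102.1 mol Na₂CO₃.
(b) Mass: 102.1 × 106 = 10,820 g.

(a) 1.28 ppm; (b) 10.8 kg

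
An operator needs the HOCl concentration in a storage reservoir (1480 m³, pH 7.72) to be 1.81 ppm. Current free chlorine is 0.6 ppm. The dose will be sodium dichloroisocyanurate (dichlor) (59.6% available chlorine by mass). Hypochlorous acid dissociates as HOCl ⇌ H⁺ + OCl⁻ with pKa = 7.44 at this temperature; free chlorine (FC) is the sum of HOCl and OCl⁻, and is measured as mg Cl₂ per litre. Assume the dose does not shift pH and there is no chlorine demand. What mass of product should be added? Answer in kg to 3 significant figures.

11.6 kg

Volume: 1480 m³ = 1,480,000 L.
[OCl⁻]/[HOCl] = 10^(pH − pKa) = 10^(7.72 − 7.44) = 1.905; fraction as HOCl = 1/(1 + 1.905) = 0.3442.
Free chlorine required for 1.81 ppm HOCl: 1.81 / 0.3442 = 5.259 ppm.
FC to add: 5.259 − 0.6 = 4.659 mg/L as Cl₂.
Cl₂ equivalent: 4.659 mg/L × 1,480,000 L = 6895 g.
Product at 59.6% available Cl: 6895 / 0.596 = 11,570 g.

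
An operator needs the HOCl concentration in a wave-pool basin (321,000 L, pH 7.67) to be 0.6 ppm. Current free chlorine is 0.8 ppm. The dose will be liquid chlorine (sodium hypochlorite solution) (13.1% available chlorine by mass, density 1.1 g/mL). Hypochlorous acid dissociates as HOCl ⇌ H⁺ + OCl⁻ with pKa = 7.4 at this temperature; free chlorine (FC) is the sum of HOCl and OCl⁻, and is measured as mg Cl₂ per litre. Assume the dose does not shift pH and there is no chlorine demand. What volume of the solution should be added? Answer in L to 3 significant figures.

[OCl⁻]/[HOCl] = 10^(pH − pKa) = 10^(7.67 − 7.4) = 1.862; fraction as HOCl = 1/(1 + 1.862) = 0.3494.
Free chlorine required for 0.6 ppm HOCl: 0.6 / 0.3494 = 1.717 ppm.
FC to add: 1.717 − 0.8 = 0.9173 mg/L as Cl₂.
Cl₂ equivalent: 0.9173 mg/L × 321,000 L = 294.4 g.
Product at 13.1% available Cl: 294.4 / 0.131 = 2248 g.
Volume: 2248 g ÷ 1.1 g/mL = 2043 mL.

2.04 L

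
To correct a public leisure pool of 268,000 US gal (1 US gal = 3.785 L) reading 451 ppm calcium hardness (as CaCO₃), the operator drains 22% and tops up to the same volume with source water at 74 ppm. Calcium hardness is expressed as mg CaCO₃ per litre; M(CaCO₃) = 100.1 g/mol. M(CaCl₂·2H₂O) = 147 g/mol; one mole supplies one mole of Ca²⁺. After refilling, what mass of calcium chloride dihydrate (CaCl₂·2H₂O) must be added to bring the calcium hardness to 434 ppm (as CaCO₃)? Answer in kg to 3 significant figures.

98.2 kg

Volume: 268,000 US gal × 3.785 L/gal = 1,014,380 L.
After draining 22% and refilling: 451 × 0.78 + 74 × 0.22 = 368.06 ppm.
Deficit to target: 434 − 368.06 = 65.94 mg/L.
As CaCO₃: 65.94 mg/L × 1,014,380 L = 66,890 g; ÷ 100.1 = 668.2 mol Ca²⁺.
Mass: 668.2 × 147 = 98,230 g.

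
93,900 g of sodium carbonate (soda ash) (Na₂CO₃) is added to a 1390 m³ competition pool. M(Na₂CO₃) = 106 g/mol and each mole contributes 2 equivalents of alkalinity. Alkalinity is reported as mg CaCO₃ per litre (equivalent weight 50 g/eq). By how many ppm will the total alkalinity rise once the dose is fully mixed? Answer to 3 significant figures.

Volume: 1390 m³ = 1,390,000 L.
Moles of Na₂CO₃: 93,900 g ÷ 106 g/mol = 885.8 mol → 1772 eq of alkalinity.
As CaCO₃: 1772 eq × 50 g/eq = 88,580 g.
Rise: 88,580 g / 1,390,000 L × 1000 = 63.73 mg/L.

63.7 ppm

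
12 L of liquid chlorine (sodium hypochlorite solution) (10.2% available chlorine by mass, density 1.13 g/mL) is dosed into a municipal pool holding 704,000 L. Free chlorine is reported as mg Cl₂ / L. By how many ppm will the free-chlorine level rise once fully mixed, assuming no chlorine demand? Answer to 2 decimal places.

1.96 ppm

Mass of solution: 12 L × 1000 mL/L × 1.13 g/mL = 13,560 g.
Available chlorine delivered: 13,560 g × 0.102 = 1383 g as Cl₂.
Concentration rise: 1383 g / 704,000 L = 1.965 mg/L = 1.96 ppm.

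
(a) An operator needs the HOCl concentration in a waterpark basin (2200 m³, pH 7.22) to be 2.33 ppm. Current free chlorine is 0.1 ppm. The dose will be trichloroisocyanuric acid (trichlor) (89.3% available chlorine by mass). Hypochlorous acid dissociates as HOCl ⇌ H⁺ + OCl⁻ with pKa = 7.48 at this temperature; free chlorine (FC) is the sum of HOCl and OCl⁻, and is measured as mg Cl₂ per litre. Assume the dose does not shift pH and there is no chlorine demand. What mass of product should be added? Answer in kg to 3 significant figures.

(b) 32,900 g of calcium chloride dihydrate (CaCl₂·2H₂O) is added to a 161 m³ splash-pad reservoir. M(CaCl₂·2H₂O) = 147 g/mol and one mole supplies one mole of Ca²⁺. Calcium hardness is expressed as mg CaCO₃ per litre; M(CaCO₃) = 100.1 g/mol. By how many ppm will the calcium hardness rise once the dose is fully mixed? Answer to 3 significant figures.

(a) 8.65 kg; (b) 139 ppm

(a) Volume: 2200 m³ = 2,200,000 L.
(a) [OCl⁻]/[HOCl] = 10^(pH − pKa) = 10^(7.22 − 7.48) = 0.5495; fraction as HOCl = 1/(1 + 0.5495) = 0.6454.
(a) Free chlorine required for 2.33 ppm HOCl: 2.33 / 0.6454 = 3.61 ppm.
(a) FC to add: 3.61 − 0.1 = 3.51 mg/L as Cl₂.
(a) Cl₂ equivalent: 3.51 mg/L × 2,200,000 L = 7723 g.
(a) Product at 89.3% available Cl: 7723 / 0.893 = 8648 g.

(b) Volume: 161 m³ = 161,000 L.
(b) Moles of Ca²⁺: 32,900 g ÷ 147 g/mol = 223.8 mol.
(b) As CaCO₃: 223.8 mol × 100.1 g/mol = 22,400 g.
(b) Rise: 22,400 g / 161,000 L × 1000 = 139.2 mg/L.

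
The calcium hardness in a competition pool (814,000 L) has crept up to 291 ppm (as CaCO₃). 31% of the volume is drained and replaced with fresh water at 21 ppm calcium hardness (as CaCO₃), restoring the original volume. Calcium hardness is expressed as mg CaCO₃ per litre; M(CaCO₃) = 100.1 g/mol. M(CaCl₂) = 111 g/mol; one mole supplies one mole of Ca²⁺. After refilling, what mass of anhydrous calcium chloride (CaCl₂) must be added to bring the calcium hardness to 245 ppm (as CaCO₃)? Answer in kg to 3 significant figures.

After draining 31% and refilling: 291 × 0.69 + 21 × 0.31 = 207.3 ppm.
Deficit to target: 245 − 207.3 = 37.7 mg/L.
As CaCO₃: 37.7 mg/L × 814,000 L = 30,690 g; ÷ 100.1 = 306.6 mol Ca²⁺.
Mass: 306.6 × 111 = 34,030 g.

34.0 kg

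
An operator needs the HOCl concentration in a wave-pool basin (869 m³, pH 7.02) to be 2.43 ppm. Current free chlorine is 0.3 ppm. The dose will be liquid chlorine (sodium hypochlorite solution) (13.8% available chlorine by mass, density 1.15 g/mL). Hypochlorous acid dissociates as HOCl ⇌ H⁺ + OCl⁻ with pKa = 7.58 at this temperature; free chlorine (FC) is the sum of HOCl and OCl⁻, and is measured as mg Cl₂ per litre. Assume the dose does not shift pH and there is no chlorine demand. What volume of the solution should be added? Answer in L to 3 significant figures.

Volume: 869 m³ = 869,000 L.
[OCl⁻]/[HOCl] = 10^(pH − pKa) = 10^(7.02 − 7.58) = 0.2754; fraction as HOCl = 1/(1 + 0.2754) = 0.7841.
Free chlorine required for 2.43 ppm HOCl: 2.43 / 0.7841 = 3.099 ppm.
FC to add: 3.099 − 0.3 = 2.799 mg/L as Cl₂.
Cl₂ equivalent: 2.799 mg/L × 869,000 L = 2433 g.
Product at 13.8% available Cl: 2433 / 0.138 = 17,630 g.
Volume: 17,630 g ÷ 1.15 g/mL = 15,330 mL.

15.3 L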